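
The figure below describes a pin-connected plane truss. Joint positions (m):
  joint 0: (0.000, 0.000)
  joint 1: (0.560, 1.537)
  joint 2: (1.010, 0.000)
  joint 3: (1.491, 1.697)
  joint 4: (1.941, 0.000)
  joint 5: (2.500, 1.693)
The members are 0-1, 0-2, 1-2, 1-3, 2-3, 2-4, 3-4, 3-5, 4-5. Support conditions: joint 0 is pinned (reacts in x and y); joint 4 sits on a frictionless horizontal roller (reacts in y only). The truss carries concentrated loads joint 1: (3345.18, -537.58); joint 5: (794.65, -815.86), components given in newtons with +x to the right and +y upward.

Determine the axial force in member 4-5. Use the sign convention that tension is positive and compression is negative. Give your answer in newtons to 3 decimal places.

N=6 nodes, M=9 members, R=3 reactions → 2N=12, M+R=12
member 0 (0-1): L=1.6358, (cx,cy)=(0.3423,0.9396)
member 1 (0-2): L=1.0100, (cx,cy)=(1.0000,0.0000)
member 2 (1-2): L=1.6015, (cx,cy)=(0.2810,-0.9597)
member 3 (1-3): L=0.9446, (cx,cy)=(0.9856,0.1694)
member 4 (2-3): L=1.7639, (cx,cy)=(0.2727,0.9621)
member 5 (2-4): L=0.9310, (cx,cy)=(1.0000,0.0000)
member 6 (3-4): L=1.7557, (cx,cy)=(0.2563,-0.9666)
member 7 (3-5): L=1.0090, (cx,cy)=(1.0000,-0.0040)
member 8 (4-5): L=1.7829, (cx,cy)=(0.3135,0.9496)
solve A·x = −loads:
  F[0-1] = +3399.9418 N (tension)
  F[0-2] = +2975.9212 N (tension)
  F[1-2] = -4074.3605 N (compression)
  F[1-3] = -1051.6399 N (compression)
  F[2-3] = +4064.2532 N (tension)
  F[2-4] = +722.7786 N (tension)
  F[3-4] = -3865.4385 N (compression)
  F[3-5] = +1062.6506 N (tension)
  F[4-5] = -854.7463 N (compression)
  Rx@0 = -4139.8300 N
  Ry@0 = -3194.5141 N
  Ry@4 = +4547.9541 N

-854.746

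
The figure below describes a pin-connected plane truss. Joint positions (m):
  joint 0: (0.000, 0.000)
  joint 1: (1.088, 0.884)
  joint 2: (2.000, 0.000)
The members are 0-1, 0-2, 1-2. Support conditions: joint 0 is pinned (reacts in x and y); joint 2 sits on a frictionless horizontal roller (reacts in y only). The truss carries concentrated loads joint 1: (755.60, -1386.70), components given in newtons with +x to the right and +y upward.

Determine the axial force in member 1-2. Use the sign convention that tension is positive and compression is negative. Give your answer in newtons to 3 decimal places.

N=3 nodes, M=3 members, R=3 reactions → 2N=6, M+R=6
member 0 (0-1): L=1.4019, (cx,cy)=(0.7761,0.6306)
member 1 (0-2): L=2.0000, (cx,cy)=(1.0000,0.0000)
member 2 (1-2): L=1.2701, (cx,cy)=(0.7180,-0.6960)
solve A·x = −loads:
  F[0-1] = -473.1422 N (compression)
  F[0-2] = +1122.8123 N (tension)
  F[1-2] = -1563.7108 N (compression)
  Rx@0 = -755.6000 N
  Ry@0 = +298.3600 N
  Ry@2 = +1088.3400 N

-1563.711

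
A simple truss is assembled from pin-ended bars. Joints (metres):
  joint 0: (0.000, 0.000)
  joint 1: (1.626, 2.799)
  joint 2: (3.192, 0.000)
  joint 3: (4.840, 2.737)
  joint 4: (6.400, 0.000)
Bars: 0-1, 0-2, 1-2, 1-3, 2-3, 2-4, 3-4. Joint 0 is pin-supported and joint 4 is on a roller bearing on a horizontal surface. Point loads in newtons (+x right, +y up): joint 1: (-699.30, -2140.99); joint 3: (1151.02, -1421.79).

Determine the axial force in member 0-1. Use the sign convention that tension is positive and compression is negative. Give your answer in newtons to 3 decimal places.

N=5 nodes, M=7 members, R=3 reactions → 2N=10, M+R=10
member 0 (0-1): L=3.2370, (cx,cy)=(0.5023,0.8647)
member 1 (0-2): L=3.1920, (cx,cy)=(1.0000,0.0000)
member 2 (1-2): L=3.2073, (cx,cy)=(0.4883,-0.8727)
member 3 (1-3): L=3.2146, (cx,cy)=(0.9998,-0.0193)
member 4 (2-3): L=3.1949, (cx,cy)=(0.5158,0.8567)
member 5 (2-4): L=3.2080, (cx,cy)=(1.0000,0.0000)
member 6 (3-4): L=3.1504, (cx,cy)=(0.4952,-0.8688)
solve A·x = −loads:
  F[0-1] = -2032.1845 N (compression)
  F[0-2] = +1472.5155 N (tension)
  F[1-2] = -437.3890 N (compression)
  F[1-3] = -107.9553 N (compression)
  F[2-3] = +445.5612 N (tension)
  F[2-4] = +1029.1214 N (tension)
  F[3-4] = -2078.2713 N (compression)
  Rx@0 = -451.7200 N
  Ry@0 = +1757.1996 N
  Ry@4 = +1805.5804 N

-2032.185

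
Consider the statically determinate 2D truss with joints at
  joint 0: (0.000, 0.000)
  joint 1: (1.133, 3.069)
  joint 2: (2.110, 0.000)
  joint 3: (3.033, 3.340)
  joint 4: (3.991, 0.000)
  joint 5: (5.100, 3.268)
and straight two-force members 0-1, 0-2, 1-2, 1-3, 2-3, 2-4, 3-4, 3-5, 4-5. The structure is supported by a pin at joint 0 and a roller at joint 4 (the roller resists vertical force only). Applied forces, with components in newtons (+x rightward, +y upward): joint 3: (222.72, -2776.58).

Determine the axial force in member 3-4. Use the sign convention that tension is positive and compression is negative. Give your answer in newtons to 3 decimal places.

-2389.078

N=6 nodes, M=9 members, R=3 reactions → 2N=12, M+R=12
member 0 (0-1): L=3.2715, (cx,cy)=(0.3463,0.9381)
member 1 (0-2): L=2.1100, (cx,cy)=(1.0000,0.0000)
member 2 (1-2): L=3.2208, (cx,cy)=(0.3033,-0.9529)
member 3 (1-3): L=1.9192, (cx,cy)=(0.9900,0.1412)
member 4 (2-3): L=3.4652, (cx,cy)=(0.2664,0.9639)
member 5 (2-4): L=1.8810, (cx,cy)=(1.0000,0.0000)
member 6 (3-4): L=3.4747, (cx,cy)=(0.2757,-0.9612)
member 7 (3-5): L=2.0683, (cx,cy)=(0.9994,-0.0348)
member 8 (4-5): L=3.4510, (cx,cy)=(0.3214,0.9470)
solve A·x = −loads:
  F[0-1] = -511.7718 N (compression)
  F[0-2] = +399.9612 N (tension)
  F[1-2] = +456.5787 N (tension)
  F[1-3] = -318.9374 N (compression)
  F[2-3] = -451.3721 N (compression)
  F[2-4] = +658.6910 N (tension)
  F[3-4] = -2389.0782 N (compression)
  F[3-5] = -0.0000 N (compression)
  F[4-5] = +0.0000 N (tension)
  Rx@0 = -222.7200 N
  Ry@0 = +480.0999 N
  Ry@4 = +2296.4801 N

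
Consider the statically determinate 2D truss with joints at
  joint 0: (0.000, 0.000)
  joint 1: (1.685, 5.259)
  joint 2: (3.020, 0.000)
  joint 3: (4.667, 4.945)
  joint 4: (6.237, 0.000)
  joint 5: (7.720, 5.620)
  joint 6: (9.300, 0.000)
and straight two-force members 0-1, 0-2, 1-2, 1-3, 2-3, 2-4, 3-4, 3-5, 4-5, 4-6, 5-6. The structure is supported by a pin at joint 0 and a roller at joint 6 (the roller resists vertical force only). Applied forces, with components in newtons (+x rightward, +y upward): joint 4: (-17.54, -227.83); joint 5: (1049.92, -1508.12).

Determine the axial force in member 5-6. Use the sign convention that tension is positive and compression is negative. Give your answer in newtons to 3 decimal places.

-2118.217

N=7 nodes, M=11 members, R=3 reactions → 2N=14, M+R=14
member 0 (0-1): L=5.5223, (cx,cy)=(0.3051,0.9523)
member 1 (0-2): L=3.0200, (cx,cy)=(1.0000,0.0000)
member 2 (1-2): L=5.4258, (cx,cy)=(0.2460,-0.9693)
member 3 (1-3): L=2.9985, (cx,cy)=(0.9945,-0.1047)
member 4 (2-3): L=5.2121, (cx,cy)=(0.3160,0.9488)
member 5 (2-4): L=3.2170, (cx,cy)=(1.0000,0.0000)
member 6 (3-4): L=5.1882, (cx,cy)=(0.3026,-0.9531)
member 7 (3-5): L=3.1267, (cx,cy)=(0.9764,0.2159)
member 8 (4-5): L=5.8124, (cx,cy)=(0.2551,0.9669)
member 9 (4-6): L=3.0630, (cx,cy)=(1.0000,0.0000)
member 10 (5-6): L=5.8379, (cx,cy)=(0.2706,-0.9627)
solve A·x = −loads:
  F[0-1] = +318.3961 N (tension)
  F[0-2] = +935.2297 N (tension)
  F[1-2] = -332.2654 N (compression)
  F[1-3] = +179.8921 N (tension)
  F[2-3] = +339.4440 N (tension)
  F[2-4] = +746.2135 N (tension)
  F[3-4] = -235.2336 N (compression)
  F[3-5] = +365.9797 N (tension)
  F[4-5] = +467.5080 N (tension)
  F[4-6] = +573.2877 N (tension)
  F[5-6] = -2118.2170 N (compression)
  Rx@0 = -1032.3800 N
  Ry@0 = -303.2126 N
  Ry@6 = +2039.1626 N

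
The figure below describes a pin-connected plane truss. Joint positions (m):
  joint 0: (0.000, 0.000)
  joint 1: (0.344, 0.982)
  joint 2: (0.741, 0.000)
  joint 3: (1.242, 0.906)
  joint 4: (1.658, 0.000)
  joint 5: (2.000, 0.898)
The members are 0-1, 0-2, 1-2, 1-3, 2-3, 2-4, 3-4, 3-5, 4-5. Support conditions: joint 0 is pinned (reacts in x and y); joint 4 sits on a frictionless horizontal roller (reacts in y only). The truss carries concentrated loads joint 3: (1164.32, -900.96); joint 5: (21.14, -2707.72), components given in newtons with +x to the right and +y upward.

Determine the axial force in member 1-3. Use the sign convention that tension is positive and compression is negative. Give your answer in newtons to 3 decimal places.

768.548

N=6 nodes, M=9 members, R=3 reactions → 2N=12, M+R=12
member 0 (0-1): L=1.0405, (cx,cy)=(0.3306,0.9438)
member 1 (0-2): L=0.7410, (cx,cy)=(1.0000,0.0000)
member 2 (1-2): L=1.0592, (cx,cy)=(0.3748,-0.9271)
member 3 (1-3): L=0.9012, (cx,cy)=(0.9964,-0.0843)
member 4 (2-3): L=1.0353, (cx,cy)=(0.4839,0.8751)
member 5 (2-4): L=0.9170, (cx,cy)=(1.0000,0.0000)
member 6 (3-4): L=0.9969, (cx,cy)=(0.4173,-0.9088)
member 7 (3-5): L=0.7580, (cx,cy)=(0.9999,-0.0106)
member 8 (4-5): L=0.9609, (cx,cy)=(0.3559,0.9345)
solve A·x = −loads:
  F[0-1] = +1038.5555 N (tension)
  F[0-2] = +842.1060 N (tension)
  F[1-2] = -1127.1329 N (compression)
  F[1-3] = +768.5484 N (tension)
  F[2-3] = +1194.0963 N (tension)
  F[2-4] = -158.1975 N (compression)
  F[3-4] = -2082.1089 N (compression)
  F[3-5] = +1048.2106 N (tension)
  F[4-5] = -2885.6051 N (compression)
  Rx@0 = -1185.4600 N
  Ry@0 = -980.1559 N
  Ry@4 = +4588.8359 N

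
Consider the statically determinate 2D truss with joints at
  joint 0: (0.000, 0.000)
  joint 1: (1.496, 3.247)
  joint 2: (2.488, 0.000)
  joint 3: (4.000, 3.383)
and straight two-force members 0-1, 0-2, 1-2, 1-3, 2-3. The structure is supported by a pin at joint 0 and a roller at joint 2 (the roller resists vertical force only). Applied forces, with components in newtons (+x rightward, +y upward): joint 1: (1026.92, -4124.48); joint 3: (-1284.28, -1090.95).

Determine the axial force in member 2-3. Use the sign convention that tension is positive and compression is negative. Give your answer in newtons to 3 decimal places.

-1146.379

N=4 nodes, M=5 members, R=3 reactions → 2N=8, M+R=8
member 0 (0-1): L=3.5751, (cx,cy)=(0.4185,0.9082)
member 1 (0-2): L=2.4880, (cx,cy)=(1.0000,0.0000)
member 2 (1-2): L=3.3952, (cx,cy)=(0.2922,-0.9564)
member 3 (1-3): L=2.5077, (cx,cy)=(0.9985,0.0542)
member 4 (2-3): L=3.7055, (cx,cy)=(0.4080,0.9130)
solve A·x = −loads:
  F[0-1] = -1527.7627 N (compression)
  F[0-2] = +381.9399 N (tension)
  F[1-2] = -2908.1591 N (compression)
  F[1-3] = -817.7142 N (compression)
  F[2-3] = -1146.3793 N (compression)
  Rx@0 = +257.3600 N
  Ry@0 = +1387.5714 N
  Ry@2 = +3827.8586 N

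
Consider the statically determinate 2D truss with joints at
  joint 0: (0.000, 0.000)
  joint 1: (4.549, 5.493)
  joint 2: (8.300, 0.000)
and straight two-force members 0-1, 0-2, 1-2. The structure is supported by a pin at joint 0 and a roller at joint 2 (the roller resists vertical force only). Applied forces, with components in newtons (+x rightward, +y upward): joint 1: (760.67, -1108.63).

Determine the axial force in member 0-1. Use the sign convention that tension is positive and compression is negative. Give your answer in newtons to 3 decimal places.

N=3 nodes, M=3 members, R=3 reactions → 2N=6, M+R=6
member 0 (0-1): L=7.1321, (cx,cy)=(0.6378,0.7702)
member 1 (0-2): L=8.3000, (cx,cy)=(1.0000,0.0000)
member 2 (1-2): L=6.6515, (cx,cy)=(0.5639,-0.8258)
solve A·x = −loads:
  F[0-1] = +3.1113 N (tension)
  F[0-2] = +758.6855 N (tension)
  F[1-2] = -1345.3561 N (compression)
  Rx@0 = -760.6700 N
  Ry@0 = -2.3963 N
  Ry@2 = +1111.0263 N

3.111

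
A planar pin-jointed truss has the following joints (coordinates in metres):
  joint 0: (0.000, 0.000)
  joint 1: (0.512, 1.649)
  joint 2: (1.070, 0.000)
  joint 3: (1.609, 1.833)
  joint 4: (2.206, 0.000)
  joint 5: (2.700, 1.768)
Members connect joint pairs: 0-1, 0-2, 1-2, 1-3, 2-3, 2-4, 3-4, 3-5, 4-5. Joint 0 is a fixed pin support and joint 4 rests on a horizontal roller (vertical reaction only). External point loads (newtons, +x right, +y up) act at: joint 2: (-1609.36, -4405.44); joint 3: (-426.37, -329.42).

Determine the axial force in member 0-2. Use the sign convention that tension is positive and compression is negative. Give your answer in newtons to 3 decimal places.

-1193.663

N=6 nodes, M=9 members, R=3 reactions → 2N=12, M+R=12
member 0 (0-1): L=1.7267, (cx,cy)=(0.2965,0.9550)
member 1 (0-2): L=1.0700, (cx,cy)=(1.0000,0.0000)
member 2 (1-2): L=1.7409, (cx,cy)=(0.3205,-0.9472)
member 3 (1-3): L=1.1123, (cx,cy)=(0.9862,0.1654)
member 4 (2-3): L=1.9106, (cx,cy)=(0.2821,0.9594)
member 5 (2-4): L=1.1360, (cx,cy)=(1.0000,0.0000)
member 6 (3-4): L=1.9278, (cx,cy)=(0.3097,-0.9508)
member 7 (3-5): L=1.0929, (cx,cy)=(0.9982,-0.0595)
member 8 (4-5): L=1.8357, (cx,cy)=(0.2691,0.9631)
solve A·x = −loads:
  F[0-1] = -2839.7687 N (compression)
  F[0-2] = -1193.6627 N (compression)
  F[1-2] = +2568.2394 N (tension)
  F[1-3] = -1688.5345 N (compression)
  F[2-3] = +2056.2270 N (tension)
  F[2-4] = +658.8206 N (tension)
  F[3-4] = -2127.3950 N (compression)
  F[3-5] = -0.0000 N (compression)
  F[4-5] = +0.0000 N (tension)
  Rx@0 = +2035.7300 N
  Ry@0 = +2712.0489 N
  Ry@4 = +2022.8111 N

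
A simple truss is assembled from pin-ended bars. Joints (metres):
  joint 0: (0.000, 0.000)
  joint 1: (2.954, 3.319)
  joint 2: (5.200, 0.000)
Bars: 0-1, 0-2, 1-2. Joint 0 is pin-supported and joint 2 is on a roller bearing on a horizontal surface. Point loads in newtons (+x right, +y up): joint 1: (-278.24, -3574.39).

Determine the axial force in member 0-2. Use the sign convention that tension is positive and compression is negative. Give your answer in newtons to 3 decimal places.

N=3 nodes, M=3 members, R=3 reactions → 2N=6, M+R=6
member 0 (0-1): L=4.4432, (cx,cy)=(0.6648,0.7470)
member 1 (0-2): L=5.2000, (cx,cy)=(1.0000,0.0000)
member 2 (1-2): L=4.0075, (cx,cy)=(0.5604,-0.8282)
solve A·x = −loads:
  F[0-1] = -2304.5295 N (compression)
  F[0-2] = +1253.9003 N (tension)
  F[1-2] = -2237.3287 N (compression)
  Rx@0 = +278.2400 N
  Ry@0 = +1721.4536 N
  Ry@2 = +1852.9364 N

1253.900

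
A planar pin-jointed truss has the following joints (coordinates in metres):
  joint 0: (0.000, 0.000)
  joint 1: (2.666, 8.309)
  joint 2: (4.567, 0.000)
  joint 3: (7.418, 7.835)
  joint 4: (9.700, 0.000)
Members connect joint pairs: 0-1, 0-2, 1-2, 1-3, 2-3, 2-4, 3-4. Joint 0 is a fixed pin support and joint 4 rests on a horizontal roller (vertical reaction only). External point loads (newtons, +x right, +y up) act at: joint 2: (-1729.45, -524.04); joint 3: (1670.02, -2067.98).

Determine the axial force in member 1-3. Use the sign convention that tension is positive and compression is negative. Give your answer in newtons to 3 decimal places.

N=5 nodes, M=7 members, R=3 reactions → 2N=10, M+R=10
member 0 (0-1): L=8.7262, (cx,cy)=(0.3055,0.9522)
member 1 (0-2): L=4.5670, (cx,cy)=(1.0000,0.0000)
member 2 (1-2): L=8.5237, (cx,cy)=(0.2230,-0.9748)
member 3 (1-3): L=4.7756, (cx,cy)=(0.9951,-0.0993)
member 4 (2-3): L=8.3376, (cx,cy)=(0.3419,0.9397)
member 5 (2-4): L=5.1330, (cx,cy)=(1.0000,0.0000)
member 6 (3-4): L=8.1606, (cx,cy)=(0.2796,-0.9601)
solve A·x = −loads:
  F[0-1] = +614.4919 N (tension)
  F[0-2] = -247.1670 N (compression)
  F[1-2] = -633.9060 N (compression)
  F[1-3] = +330.7474 N (tension)
  F[2-3] = +1215.2340 N (tension)
  F[2-4] = +925.3623 N (tension)
  F[3-4] = -3309.1477 N (compression)
  Rx@0 = +59.4300 N
  Ry@0 = -585.1112 N
  Ry@4 = +3177.1312 N

330.747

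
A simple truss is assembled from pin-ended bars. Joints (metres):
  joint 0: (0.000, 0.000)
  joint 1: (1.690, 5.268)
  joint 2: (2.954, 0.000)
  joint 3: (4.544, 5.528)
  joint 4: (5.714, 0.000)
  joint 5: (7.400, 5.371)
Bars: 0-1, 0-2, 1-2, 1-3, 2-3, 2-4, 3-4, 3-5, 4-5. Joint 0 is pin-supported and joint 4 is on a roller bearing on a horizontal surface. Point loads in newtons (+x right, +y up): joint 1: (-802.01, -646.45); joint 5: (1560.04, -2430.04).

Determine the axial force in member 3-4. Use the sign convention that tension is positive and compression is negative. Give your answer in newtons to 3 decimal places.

-1799.730

N=6 nodes, M=9 members, R=3 reactions → 2N=12, M+R=12
member 0 (0-1): L=5.5324, (cx,cy)=(0.3055,0.9522)
member 1 (0-2): L=2.9540, (cx,cy)=(1.0000,0.0000)
member 2 (1-2): L=5.4175, (cx,cy)=(0.2333,-0.9724)
member 3 (1-3): L=2.8658, (cx,cy)=(0.9959,0.0907)
member 4 (2-3): L=5.7521, (cx,cy)=(0.2764,0.9610)
member 5 (2-4): L=2.7600, (cx,cy)=(1.0000,0.0000)
member 6 (3-4): L=5.6505, (cx,cy)=(0.2071,-0.9783)
member 7 (3-5): L=2.8603, (cx,cy)=(0.9985,-0.0549)
member 8 (4-5): L=5.6294, (cx,cy)=(0.2995,0.9541)
solve A·x = −loads:
  F[0-1] = +1038.3835 N (tension)
  F[0-2] = +440.8341 N (tension)
  F[1-2] = -1543.0294 N (compression)
  F[1-3] = +1485.3466 N (tension)
  F[2-3] = +1561.2749 N (tension)
  F[2-4] = -350.7484 N (compression)
  F[3-4] = -1799.7302 N (compression)
  F[3-5] = +2286.8932 N (tension)
  F[4-5] = -2415.3887 N (compression)
  Rx@0 = -758.0300 N
  Ry@0 = -988.7502 N
  Ry@4 = +4065.2402 N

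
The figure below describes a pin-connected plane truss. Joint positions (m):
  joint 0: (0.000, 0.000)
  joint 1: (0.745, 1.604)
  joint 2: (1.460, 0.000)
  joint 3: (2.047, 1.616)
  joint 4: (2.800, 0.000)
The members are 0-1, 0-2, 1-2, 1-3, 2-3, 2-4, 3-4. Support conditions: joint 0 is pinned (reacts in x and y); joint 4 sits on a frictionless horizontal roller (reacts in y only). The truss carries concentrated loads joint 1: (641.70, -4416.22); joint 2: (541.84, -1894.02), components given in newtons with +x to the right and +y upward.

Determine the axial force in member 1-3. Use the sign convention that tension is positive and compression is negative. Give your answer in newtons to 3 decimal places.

-2105.223

N=5 nodes, M=7 members, R=3 reactions → 2N=10, M+R=10
member 0 (0-1): L=1.7686, (cx,cy)=(0.4212,0.9069)
member 1 (0-2): L=1.4600, (cx,cy)=(1.0000,0.0000)
member 2 (1-2): L=1.7561, (cx,cy)=(0.4071,-0.9134)
member 3 (1-3): L=1.3021, (cx,cy)=(1.0000,0.0092)
member 4 (2-3): L=1.7193, (cx,cy)=(0.3414,0.9399)
member 5 (2-4): L=1.3400, (cx,cy)=(1.0000,0.0000)
member 6 (3-4): L=1.7828, (cx,cy)=(0.4224,-0.9064)
solve A·x = −loads:
  F[0-1] = -4167.8405 N (compression)
  F[0-2] = +2939.2186 N (tension)
  F[1-2] = -717.7972 N (compression)
  F[1-3] = -2105.2226 N (compression)
  F[2-3] = +2712.6263 N (tension)
  F[2-4] = +1178.9988 N (tension)
  F[3-4] = -2791.4324 N (compression)
  Rx@0 = -1183.5400 N
  Ry@0 = +3780.0115 N
  Ry@4 = +2530.2285 N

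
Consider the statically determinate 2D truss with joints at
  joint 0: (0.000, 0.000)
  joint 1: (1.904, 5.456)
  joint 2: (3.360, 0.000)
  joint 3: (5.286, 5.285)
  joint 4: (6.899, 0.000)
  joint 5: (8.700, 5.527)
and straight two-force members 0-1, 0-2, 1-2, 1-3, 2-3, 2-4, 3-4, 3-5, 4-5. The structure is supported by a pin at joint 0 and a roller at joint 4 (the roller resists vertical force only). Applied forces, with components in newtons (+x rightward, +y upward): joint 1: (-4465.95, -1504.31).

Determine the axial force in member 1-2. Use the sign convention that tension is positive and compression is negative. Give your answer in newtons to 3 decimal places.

3118.515

N=6 nodes, M=9 members, R=3 reactions → 2N=12, M+R=12
member 0 (0-1): L=5.7787, (cx,cy)=(0.3295,0.9442)
member 1 (0-2): L=3.3600, (cx,cy)=(1.0000,0.0000)
member 2 (1-2): L=5.6469, (cx,cy)=(0.2578,-0.9662)
member 3 (1-3): L=3.3863, (cx,cy)=(0.9987,-0.0505)
member 4 (2-3): L=5.6250, (cx,cy)=(0.3424,0.9396)
member 5 (2-4): L=3.5390, (cx,cy)=(1.0000,0.0000)
member 6 (3-4): L=5.5257, (cx,cy)=(0.2919,-0.9564)
member 7 (3-5): L=3.4226, (cx,cy)=(0.9975,0.0707)
member 8 (4-5): L=5.8130, (cx,cy)=(0.3098,0.9508)
solve A·x = −loads:
  F[0-1] = -4894.2927 N (compression)
  F[0-2] = -2853.3443 N (compression)
  F[1-2] = +3118.5148 N (tension)
  F[1-3] = +2051.8874 N (tension)
  F[2-3] = -3206.9151 N (compression)
  F[2-4] = -951.2232 N (compression)
  F[3-4] = +3258.6128 N (tension)
  F[3-5] = +0.0000 N (tension)
  F[4-5] = -0.0000 N (compression)
  Rx@0 = +4465.9500 N
  Ry@0 = +4620.9960 N
  Ry@4 = -3116.6860 N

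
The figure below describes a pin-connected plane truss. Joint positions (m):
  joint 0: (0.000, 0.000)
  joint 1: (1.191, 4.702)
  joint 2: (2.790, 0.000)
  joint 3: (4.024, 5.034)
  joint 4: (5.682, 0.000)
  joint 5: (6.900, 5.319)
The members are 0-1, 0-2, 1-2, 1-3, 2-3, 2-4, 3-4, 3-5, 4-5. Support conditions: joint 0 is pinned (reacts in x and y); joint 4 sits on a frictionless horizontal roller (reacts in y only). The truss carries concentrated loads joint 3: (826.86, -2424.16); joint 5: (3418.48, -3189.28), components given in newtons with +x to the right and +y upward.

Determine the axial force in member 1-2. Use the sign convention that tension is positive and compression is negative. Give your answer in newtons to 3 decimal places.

-3852.686

N=6 nodes, M=9 members, R=3 reactions → 2N=12, M+R=12
member 0 (0-1): L=4.8505, (cx,cy)=(0.2455,0.9694)
member 1 (0-2): L=2.7900, (cx,cy)=(1.0000,0.0000)
member 2 (1-2): L=4.9664, (cx,cy)=(0.3220,-0.9468)
member 3 (1-3): L=2.8524, (cx,cy)=(0.9932,0.1164)
member 4 (2-3): L=5.1830, (cx,cy)=(0.2381,0.9712)
member 5 (2-4): L=2.8920, (cx,cy)=(1.0000,0.0000)
member 6 (3-4): L=5.3000, (cx,cy)=(0.3128,-0.9498)
member 7 (3-5): L=2.8901, (cx,cy)=(0.9951,0.0986)
member 8 (4-5): L=5.4567, (cx,cy)=(0.2232,0.9748)
solve A·x = −loads:
  F[0-1] = +4032.3872 N (tension)
  F[0-2] = +3255.2194 N (tension)
  F[1-2] = -3852.6863 N (compression)
  F[1-3] = +2245.7977 N (tension)
  F[2-3] = +3755.5349 N (tension)
  F[2-4] = +1120.6732 N (tension)
  F[3-4] = -6224.8546 N (compression)
  F[3-5] = +4265.9177 N (tension)
  F[4-5] = -3703.3924 N (compression)
  Rx@0 = -4245.3400 N
  Ry@0 = -3908.9395 N
  Ry@4 = +9522.3795 N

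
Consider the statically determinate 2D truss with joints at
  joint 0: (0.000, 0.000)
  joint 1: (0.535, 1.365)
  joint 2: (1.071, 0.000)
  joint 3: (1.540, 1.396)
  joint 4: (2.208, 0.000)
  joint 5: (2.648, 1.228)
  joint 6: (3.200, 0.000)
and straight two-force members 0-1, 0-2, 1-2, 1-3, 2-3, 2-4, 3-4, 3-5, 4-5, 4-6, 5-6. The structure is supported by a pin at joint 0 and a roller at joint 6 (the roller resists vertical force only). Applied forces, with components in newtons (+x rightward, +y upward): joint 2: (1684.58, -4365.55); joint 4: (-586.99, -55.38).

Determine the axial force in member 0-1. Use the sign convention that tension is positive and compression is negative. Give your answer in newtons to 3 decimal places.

N=7 nodes, M=11 members, R=3 reactions → 2N=14, M+R=14
member 0 (0-1): L=1.4661, (cx,cy)=(0.3649,0.9310)
member 1 (0-2): L=1.0710, (cx,cy)=(1.0000,0.0000)
member 2 (1-2): L=1.4665, (cx,cy)=(0.3655,-0.9308)
member 3 (1-3): L=1.0055, (cx,cy)=(0.9995,0.0308)
member 4 (2-3): L=1.4727, (cx,cy)=(0.3185,0.9479)
member 5 (2-4): L=1.1370, (cx,cy)=(1.0000,0.0000)
member 6 (3-4): L=1.5476, (cx,cy)=(0.4316,-0.9020)
member 7 (3-5): L=1.1207, (cx,cy)=(0.9887,-0.1499)
member 8 (4-5): L=1.3044, (cx,cy)=(0.3373,0.9414)
member 9 (4-6): L=0.9920, (cx,cy)=(1.0000,0.0000)
member 10 (5-6): L=1.3464, (cx,cy)=(0.4100,-0.9121)
solve A·x = −loads:
  F[0-1] = -3138.0161 N (compression)
  F[0-2] = +2242.6949 N (tension)
  F[1-2] = +3063.7415 N (tension)
  F[1-3] = -2265.9940 N (compression)
  F[2-3] = +1596.9369 N (tension)
  F[2-4] = +1169.3539 N (tension)
  F[3-4] = -1407.6294 N (compression)
  F[3-5] = -1161.8870 N (compression)
  F[4-5] = +1407.6218 N (tension)
  F[4-6] = +673.9557 N (tension)
  F[5-6] = -1643.8182 N (compression)
  Rx@0 = -1097.5900 N
  Ry@0 = +2921.6228 N
  Ry@6 = +1499.3072 N

-3138.016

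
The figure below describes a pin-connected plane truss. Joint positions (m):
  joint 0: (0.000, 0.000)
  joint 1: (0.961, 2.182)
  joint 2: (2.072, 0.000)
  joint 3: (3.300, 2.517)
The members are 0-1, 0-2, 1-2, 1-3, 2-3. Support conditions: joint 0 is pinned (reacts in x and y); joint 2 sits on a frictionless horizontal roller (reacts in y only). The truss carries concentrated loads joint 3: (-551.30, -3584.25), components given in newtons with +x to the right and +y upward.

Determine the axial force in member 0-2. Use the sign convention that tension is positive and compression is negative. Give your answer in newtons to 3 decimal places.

N=4 nodes, M=5 members, R=3 reactions → 2N=8, M+R=8
member 0 (0-1): L=2.3842, (cx,cy)=(0.4031,0.9152)
member 1 (0-2): L=2.0720, (cx,cy)=(1.0000,0.0000)
member 2 (1-2): L=2.4486, (cx,cy)=(0.4537,-0.8911)
member 3 (1-3): L=2.3629, (cx,cy)=(0.9899,0.1418)
member 4 (2-3): L=2.8006, (cx,cy)=(0.4385,0.8987)
solve A·x = −loads:
  F[0-1] = +1589.3770 N (tension)
  F[0-2] = -1191.9173 N (compression)
  F[1-2] = -1425.3445 N (compression)
  F[1-3] = +1300.4842 N (tension)
  F[2-3] = -4193.2310 N (compression)
  Rx@0 = +551.3000 N
  Ry@0 = -1454.5545 N
  Ry@2 = +5038.8045 N

-1191.917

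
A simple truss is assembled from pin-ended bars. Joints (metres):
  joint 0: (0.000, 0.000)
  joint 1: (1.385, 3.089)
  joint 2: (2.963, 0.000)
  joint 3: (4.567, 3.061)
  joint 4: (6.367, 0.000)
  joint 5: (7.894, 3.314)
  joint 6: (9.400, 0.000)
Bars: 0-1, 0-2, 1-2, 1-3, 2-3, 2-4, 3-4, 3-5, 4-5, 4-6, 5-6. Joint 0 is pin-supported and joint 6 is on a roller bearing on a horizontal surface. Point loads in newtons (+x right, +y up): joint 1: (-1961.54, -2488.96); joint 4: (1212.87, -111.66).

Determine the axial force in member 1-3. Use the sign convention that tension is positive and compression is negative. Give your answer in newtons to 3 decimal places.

N=7 nodes, M=11 members, R=3 reactions → 2N=14, M+R=14
member 0 (0-1): L=3.3853, (cx,cy)=(0.4091,0.9125)
member 1 (0-2): L=2.9630, (cx,cy)=(1.0000,0.0000)
member 2 (1-2): L=3.4687, (cx,cy)=(0.4549,-0.8905)
member 3 (1-3): L=3.1821, (cx,cy)=(1.0000,-0.0088)
member 4 (2-3): L=3.4558, (cx,cy)=(0.4641,0.8858)
member 5 (2-4): L=3.4040, (cx,cy)=(1.0000,0.0000)
member 6 (3-4): L=3.5510, (cx,cy)=(0.5069,-0.8620)
member 7 (3-5): L=3.3366, (cx,cy)=(0.9971,0.0758)
member 8 (4-5): L=3.6489, (cx,cy)=(0.4185,0.9082)
member 9 (4-6): L=3.0330, (cx,cy)=(1.0000,0.0000)
member 10 (5-6): L=3.6401, (cx,cy)=(0.4137,-0.9104)
solve A·x = −loads:
  F[0-1] = -3071.6975 N (compression)
  F[0-2] = +508.0344 N (tension)
  F[1-2] = +347.0811 N (tension)
  F[1-3] = +546.9615 N (tension)
  F[2-3] = -348.9513 N (compression)
  F[2-4] = +827.8945 N (tension)
  F[3-4] = +381.0706 N (tension)
  F[3-5] = +192.3657 N (tension)
  F[4-5] = -238.7356 N (compression)
  F[4-6] = -91.9047 N (compression)
  F[5-6] = +222.1422 N (tension)
  Rx@0 = +748.6700 N
  Ry@0 = +2802.8592 N
  Ry@6 = -202.2392 N

546.962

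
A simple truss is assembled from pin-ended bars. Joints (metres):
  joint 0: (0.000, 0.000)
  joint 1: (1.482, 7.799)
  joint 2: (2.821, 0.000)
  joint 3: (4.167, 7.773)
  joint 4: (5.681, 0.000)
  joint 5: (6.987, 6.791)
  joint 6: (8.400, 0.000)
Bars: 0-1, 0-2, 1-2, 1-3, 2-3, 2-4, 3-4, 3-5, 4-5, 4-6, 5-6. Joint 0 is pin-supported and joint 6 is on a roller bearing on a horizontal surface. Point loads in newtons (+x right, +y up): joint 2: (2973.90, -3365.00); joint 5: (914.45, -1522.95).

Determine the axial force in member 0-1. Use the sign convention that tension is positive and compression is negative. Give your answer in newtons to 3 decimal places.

-1783.161

N=7 nodes, M=11 members, R=3 reactions → 2N=14, M+R=14
member 0 (0-1): L=7.9386, (cx,cy)=(0.1867,0.9824)
member 1 (0-2): L=2.8210, (cx,cy)=(1.0000,0.0000)
member 2 (1-2): L=7.9131, (cx,cy)=(0.1692,-0.9856)
member 3 (1-3): L=2.6851, (cx,cy)=(1.0000,-0.0097)
member 4 (2-3): L=7.8887, (cx,cy)=(0.1706,0.9853)
member 5 (2-4): L=2.8600, (cx,cy)=(1.0000,0.0000)
member 6 (3-4): L=7.9191, (cx,cy)=(0.1912,-0.9816)
member 7 (3-5): L=2.9861, (cx,cy)=(0.9444,-0.3289)
member 8 (4-5): L=6.9154, (cx,cy)=(0.1889,0.9820)
member 9 (4-6): L=2.7190, (cx,cy)=(1.0000,0.0000)
member 10 (5-6): L=6.9364, (cx,cy)=(0.2037,-0.9790)
solve A·x = −loads:
  F[0-1] = -1783.1614 N (compression)
  F[0-2] = +4221.2372 N (tension)
  F[1-2] = +1783.6812 N (tension)
  F[1-3] = -634.7388 N (compression)
  F[2-3] = +1630.9564 N (tension)
  F[2-4] = +1270.8783 N (tension)
  F[3-4] = -1627.4350 N (compression)
  F[3-5] = -47.9561 N (compression)
  F[4-5] = +1626.6873 N (tension)
  F[4-6] = +652.5344 N (tension)
  F[5-6] = -3203.3035 N (compression)
  Rx@0 = -3888.3500 N
  Ry@0 = +1751.8135 N
  Ry@6 = +3136.1365 N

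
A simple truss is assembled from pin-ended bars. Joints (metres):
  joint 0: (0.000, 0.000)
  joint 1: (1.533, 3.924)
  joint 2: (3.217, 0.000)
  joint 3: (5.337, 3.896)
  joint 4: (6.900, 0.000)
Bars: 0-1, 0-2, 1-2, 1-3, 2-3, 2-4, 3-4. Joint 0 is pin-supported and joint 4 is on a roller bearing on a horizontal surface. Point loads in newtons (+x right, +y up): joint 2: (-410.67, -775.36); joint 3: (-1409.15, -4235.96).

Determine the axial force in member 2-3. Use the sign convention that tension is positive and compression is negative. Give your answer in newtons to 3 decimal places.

N=5 nodes, M=7 members, R=3 reactions → 2N=10, M+R=10
member 0 (0-1): L=4.2128, (cx,cy)=(0.3639,0.9314)
member 1 (0-2): L=3.2170, (cx,cy)=(1.0000,0.0000)
member 2 (1-2): L=4.2701, (cx,cy)=(0.3944,-0.9190)
member 3 (1-3): L=3.8041, (cx,cy)=(1.0000,-0.0074)
member 4 (2-3): L=4.4354, (cx,cy)=(0.4780,0.8784)
member 5 (2-4): L=3.6830, (cx,cy)=(1.0000,0.0000)
member 6 (3-4): L=4.1978, (cx,cy)=(0.3723,-0.9281)
solve A·x = −loads:
  F[0-1] = -2328.7097 N (compression)
  F[0-2] = -972.4278 N (compression)
  F[1-2] = +2374.6522 N (tension)
  F[1-3] = -1783.9356 N (compression)
  F[2-3] = -1601.6224 N (compression)
  F[2-4] = +1140.2604 N (tension)
  F[3-4] = -3062.4571 N (compression)
  Rx@0 = +1819.8200 N
  Ry@0 = +2169.0587 N
  Ry@4 = +2842.2613 N

-1601.622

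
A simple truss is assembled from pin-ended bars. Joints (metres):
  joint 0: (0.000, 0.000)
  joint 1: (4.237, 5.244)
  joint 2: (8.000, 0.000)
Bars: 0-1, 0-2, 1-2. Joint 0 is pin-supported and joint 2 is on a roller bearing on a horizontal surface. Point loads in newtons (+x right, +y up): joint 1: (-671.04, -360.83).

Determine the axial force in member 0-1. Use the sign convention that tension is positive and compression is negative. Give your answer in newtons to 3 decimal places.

-783.703

N=3 nodes, M=3 members, R=3 reactions → 2N=6, M+R=6
member 0 (0-1): L=6.7418, (cx,cy)=(0.6285,0.7778)
member 1 (0-2): L=8.0000, (cx,cy)=(1.0000,0.0000)
member 2 (1-2): L=6.4544, (cx,cy)=(0.5830,-0.8125)
solve A·x = −loads:
  F[0-1] = -783.7035 N (compression)
  F[0-2] = -178.5072 N (compression)
  F[1-2] = +306.1820 N (tension)
  Rx@0 = +671.0400 N
  Ry@0 = +609.5921 N
  Ry@2 = -248.7621 N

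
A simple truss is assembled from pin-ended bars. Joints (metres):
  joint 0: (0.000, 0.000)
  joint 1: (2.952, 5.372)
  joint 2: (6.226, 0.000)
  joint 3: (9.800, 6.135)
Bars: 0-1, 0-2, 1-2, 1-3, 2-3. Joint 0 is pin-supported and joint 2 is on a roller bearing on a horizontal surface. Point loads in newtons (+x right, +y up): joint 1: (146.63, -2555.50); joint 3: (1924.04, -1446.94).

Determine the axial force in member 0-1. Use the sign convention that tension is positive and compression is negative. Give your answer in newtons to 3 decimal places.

1722.065

N=4 nodes, M=5 members, R=3 reactions → 2N=8, M+R=8
member 0 (0-1): L=6.1297, (cx,cy)=(0.4816,0.8764)
member 1 (0-2): L=6.2260, (cx,cy)=(1.0000,0.0000)
member 2 (1-2): L=6.2911, (cx,cy)=(0.5204,-0.8539)
member 3 (1-3): L=6.8904, (cx,cy)=(0.9939,0.1107)
member 4 (2-3): L=7.1001, (cx,cy)=(0.5034,0.8641)
solve A·x = −loads:
  F[0-1] = +1722.0655 N (tension)
  F[0-2] = +1241.3352 N (tension)
  F[1-2] = -4374.0162 N (compression)
  F[1-3] = +2977.3446 N (tension)
  F[2-3] = -2056.1227 N (compression)
  Rx@0 = -2070.6700 N
  Ry@0 = -1509.2095 N
  Ry@2 = +5511.6495 N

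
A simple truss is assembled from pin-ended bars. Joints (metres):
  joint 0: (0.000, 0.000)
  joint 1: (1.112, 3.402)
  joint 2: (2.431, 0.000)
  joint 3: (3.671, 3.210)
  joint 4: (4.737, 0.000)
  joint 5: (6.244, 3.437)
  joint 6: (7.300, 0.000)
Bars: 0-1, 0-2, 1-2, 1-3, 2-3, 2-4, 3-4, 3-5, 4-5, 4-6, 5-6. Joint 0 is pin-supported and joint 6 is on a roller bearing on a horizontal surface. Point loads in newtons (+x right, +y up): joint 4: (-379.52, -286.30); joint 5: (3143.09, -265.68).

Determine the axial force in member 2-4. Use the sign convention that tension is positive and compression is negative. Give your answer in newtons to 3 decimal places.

N=7 nodes, M=11 members, R=3 reactions → 2N=14, M+R=14
member 0 (0-1): L=3.5791, (cx,cy)=(0.3107,0.9505)
member 1 (0-2): L=2.4310, (cx,cy)=(1.0000,0.0000)
member 2 (1-2): L=3.6487, (cx,cy)=(0.3615,-0.9324)
member 3 (1-3): L=2.5662, (cx,cy)=(0.9972,-0.0748)
member 4 (2-3): L=3.4412, (cx,cy)=(0.3603,0.9328)
member 5 (2-4): L=2.3060, (cx,cy)=(1.0000,0.0000)
member 6 (3-4): L=3.3824, (cx,cy)=(0.3152,-0.9490)
member 7 (3-5): L=2.5830, (cx,cy)=(0.9961,0.0879)
member 8 (4-5): L=3.7529, (cx,cy)=(0.4016,0.9158)
member 9 (4-6): L=2.5630, (cx,cy)=(1.0000,0.0000)
member 10 (5-6): L=3.5956, (cx,cy)=(0.2937,-0.9559)
solve A·x = −loads:
  F[0-1] = +1410.6981 N (tension)
  F[0-2] = +2325.2798 N (tension)
  F[1-2] = -1517.5543 N (compression)
  F[1-3] = +989.6506 N (tension)
  F[2-3] = +1516.8290 N (tension)
  F[2-4] = +1230.1163 N (tension)
  F[3-4] = -1234.1777 N (compression)
  F[3-5] = +1929.8881 N (tension)
  F[4-5] = +1591.5358 N (tension)
  F[4-6] = +581.5725 N (tension)
  F[5-6] = -1980.1924 N (compression)
  Rx@0 = -2763.5700 N
  Ry@0 = -1340.8843 N
  Ry@6 = +1892.8643 N

1230.116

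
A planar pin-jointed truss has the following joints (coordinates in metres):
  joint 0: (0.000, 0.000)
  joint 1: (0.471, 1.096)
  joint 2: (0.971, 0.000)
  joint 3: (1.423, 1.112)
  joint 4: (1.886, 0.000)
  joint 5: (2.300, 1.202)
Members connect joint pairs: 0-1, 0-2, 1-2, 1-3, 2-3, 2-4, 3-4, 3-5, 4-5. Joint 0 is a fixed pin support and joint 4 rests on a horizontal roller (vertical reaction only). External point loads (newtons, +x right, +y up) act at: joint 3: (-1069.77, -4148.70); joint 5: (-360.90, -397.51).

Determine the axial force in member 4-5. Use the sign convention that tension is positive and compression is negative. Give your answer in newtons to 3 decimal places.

N=6 nodes, M=9 members, R=3 reactions → 2N=12, M+R=12
member 0 (0-1): L=1.1929, (cx,cy)=(0.3948,0.9188)
member 1 (0-2): L=0.9710, (cx,cy)=(1.0000,0.0000)
member 2 (1-2): L=1.2047, (cx,cy)=(0.4151,-0.9098)
member 3 (1-3): L=0.9521, (cx,cy)=(0.9999,0.0168)
member 4 (2-3): L=1.2004, (cx,cy)=(0.3766,0.9264)
member 5 (2-4): L=0.9150, (cx,cy)=(1.0000,0.0000)
member 6 (3-4): L=1.2045, (cx,cy)=(0.3844,-0.9232)
member 7 (3-5): L=0.8816, (cx,cy)=(0.9948,0.1021)
member 8 (4-5): L=1.2713, (cx,cy)=(0.3257,0.9455)
solve A·x = −loads:
  F[0-1] = -1950.4398 N (compression)
  F[0-2] = -660.5785 N (compression)
  F[1-2] = +1940.5380 N (tension)
  F[1-3] = -1575.7409 N (compression)
  F[2-3] = -1905.7722 N (compression)
  F[2-4] = +862.4780 N (tension)
  F[3-4] = -2578.6584 N (compression)
  F[3-5] = -233.4138 N (compression)
  F[4-5] = -395.2254 N (compression)
  Rx@0 = +1430.6700 N
  Ry@0 = +1791.9751 N
  Ry@4 = +2754.2349 N

-395.225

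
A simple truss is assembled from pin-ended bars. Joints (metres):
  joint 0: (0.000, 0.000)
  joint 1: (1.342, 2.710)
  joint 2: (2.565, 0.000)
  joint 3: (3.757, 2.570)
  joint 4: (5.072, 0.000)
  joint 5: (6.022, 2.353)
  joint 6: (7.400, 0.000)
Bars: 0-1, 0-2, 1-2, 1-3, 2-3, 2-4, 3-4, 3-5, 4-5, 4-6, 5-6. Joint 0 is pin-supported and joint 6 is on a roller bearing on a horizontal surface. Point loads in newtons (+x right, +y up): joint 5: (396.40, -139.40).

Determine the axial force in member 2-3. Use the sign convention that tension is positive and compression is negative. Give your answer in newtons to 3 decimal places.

N=7 nodes, M=11 members, R=3 reactions → 2N=14, M+R=14
member 0 (0-1): L=3.0241, (cx,cy)=(0.4438,0.8961)
member 1 (0-2): L=2.5650, (cx,cy)=(1.0000,0.0000)
member 2 (1-2): L=2.9732, (cx,cy)=(0.4113,-0.9115)
member 3 (1-3): L=2.4191, (cx,cy)=(0.9983,-0.0579)
member 4 (2-3): L=2.8330, (cx,cy)=(0.4208,0.9072)
member 5 (2-4): L=2.5070, (cx,cy)=(1.0000,0.0000)
member 6 (3-4): L=2.8869, (cx,cy)=(0.4555,-0.8902)
member 7 (3-5): L=2.2754, (cx,cy)=(0.9954,-0.0954)
member 8 (4-5): L=2.5375, (cx,cy)=(0.3744,0.9273)
member 9 (4-6): L=2.3280, (cx,cy)=(1.0000,0.0000)
member 10 (5-6): L=2.7268, (cx,cy)=(0.5054,-0.8629)
solve A·x = −loads:
  F[0-1] = +111.6856 N (tension)
  F[0-2] = +346.8371 N (tension)
  F[1-2] = -115.9927 N (compression)
  F[1-3] = +97.4390 N (tension)
  F[2-3] = +116.5436 N (tension)
  F[2-4] = +250.0876 N (tension)
  F[3-4] = -134.7799 N (compression)
  F[3-5] = +208.6568 N (tension)
  F[4-5] = +129.3955 N (tension)
  F[4-6] = +140.2514 N (tension)
  F[5-6] = -277.5320 N (compression)
  Rx@0 = -396.4000 N
  Ry@0 = -100.0859 N
  Ry@6 = +239.4859 N

116.544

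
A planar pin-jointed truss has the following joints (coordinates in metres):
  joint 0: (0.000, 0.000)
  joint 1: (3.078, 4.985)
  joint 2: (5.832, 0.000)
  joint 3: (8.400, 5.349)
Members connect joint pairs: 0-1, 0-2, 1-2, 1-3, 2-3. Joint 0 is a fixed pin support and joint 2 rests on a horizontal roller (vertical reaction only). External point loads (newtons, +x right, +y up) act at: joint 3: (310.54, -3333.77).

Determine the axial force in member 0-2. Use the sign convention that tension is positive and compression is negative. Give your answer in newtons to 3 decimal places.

-771.717

N=4 nodes, M=5 members, R=3 reactions → 2N=8, M+R=8
member 0 (0-1): L=5.8587, (cx,cy)=(0.5254,0.8509)
member 1 (0-2): L=5.8320, (cx,cy)=(1.0000,0.0000)
member 2 (1-2): L=5.6952, (cx,cy)=(0.4836,-0.8753)
member 3 (1-3): L=5.3344, (cx,cy)=(0.9977,0.0682)
member 4 (2-3): L=5.9335, (cx,cy)=(0.4328,0.9015)
solve A·x = −loads:
  F[0-1] = +2059.9780 N (tension)
  F[0-2] = -771.7168 N (compression)
  F[1-2] = -1848.0773 N (compression)
  F[1-3] = +1980.5464 N (tension)
  F[2-3] = -3847.9724 N (compression)
  Rx@0 = -310.5400 N
  Ry@0 = -1752.7777 N
  Ry@2 = +5086.5477 N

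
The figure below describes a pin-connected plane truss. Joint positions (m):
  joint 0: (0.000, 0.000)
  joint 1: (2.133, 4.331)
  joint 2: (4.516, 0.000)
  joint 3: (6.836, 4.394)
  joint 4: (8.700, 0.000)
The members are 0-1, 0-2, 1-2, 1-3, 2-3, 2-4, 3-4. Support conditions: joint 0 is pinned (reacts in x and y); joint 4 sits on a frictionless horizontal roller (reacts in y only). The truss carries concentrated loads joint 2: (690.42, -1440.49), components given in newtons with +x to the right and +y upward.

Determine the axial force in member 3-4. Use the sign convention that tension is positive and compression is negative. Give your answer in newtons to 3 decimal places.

-812.229

N=5 nodes, M=7 members, R=3 reactions → 2N=10, M+R=10
member 0 (0-1): L=4.8278, (cx,cy)=(0.4418,0.8971)
member 1 (0-2): L=4.5160, (cx,cy)=(1.0000,0.0000)
member 2 (1-2): L=4.9433, (cx,cy)=(0.4821,-0.8761)
member 3 (1-3): L=4.7034, (cx,cy)=(0.9999,0.0134)
member 4 (2-3): L=4.9689, (cx,cy)=(0.4669,0.8843)
member 5 (2-4): L=4.1840, (cx,cy)=(1.0000,0.0000)
member 6 (3-4): L=4.7730, (cx,cy)=(0.3905,-0.9206)
solve A·x = −loads:
  F[0-1] = -772.2181 N (compression)
  F[0-2] = +1031.6014 N (tension)
  F[1-2] = +779.7364 N (tension)
  F[1-3] = -717.1304 N (compression)
  F[2-3] = +856.4180 N (tension)
  F[2-4] = +317.1983 N (tension)
  F[3-4] = -812.2285 N (compression)
  Rx@0 = -690.4200 N
  Ry@0 = +692.7598 N
  Ry@4 = +747.7302 N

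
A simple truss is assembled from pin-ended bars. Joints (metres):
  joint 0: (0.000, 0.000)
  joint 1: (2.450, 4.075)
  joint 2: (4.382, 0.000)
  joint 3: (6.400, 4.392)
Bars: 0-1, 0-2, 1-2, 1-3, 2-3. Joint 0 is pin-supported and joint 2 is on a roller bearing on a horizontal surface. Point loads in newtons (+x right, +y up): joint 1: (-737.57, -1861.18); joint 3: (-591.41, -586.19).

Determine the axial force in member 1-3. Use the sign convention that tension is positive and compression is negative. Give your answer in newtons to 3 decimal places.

N=4 nodes, M=5 members, R=3 reactions → 2N=8, M+R=8
member 0 (0-1): L=4.7548, (cx,cy)=(0.5153,0.8570)
member 1 (0-2): L=4.3820, (cx,cy)=(1.0000,0.0000)
member 2 (1-2): L=4.5098, (cx,cy)=(0.4284,-0.9036)
member 3 (1-3): L=3.9627, (cx,cy)=(0.9968,0.0800)
member 4 (2-3): L=4.8334, (cx,cy)=(0.4175,0.9087)
solve A·x = −loads:
  F[0-1] = -2134.4534 N (compression)
  F[0-2] = -229.1628 N (compression)
  F[1-2] = -64.9955 N (compression)
  F[1-3] = -335.4782 N (compression)
  F[2-3] = -615.5717 N (compression)
  Rx@0 = +1328.9800 N
  Ry@0 = +1829.2877 N
  Ry@2 = +618.0823 N

-335.478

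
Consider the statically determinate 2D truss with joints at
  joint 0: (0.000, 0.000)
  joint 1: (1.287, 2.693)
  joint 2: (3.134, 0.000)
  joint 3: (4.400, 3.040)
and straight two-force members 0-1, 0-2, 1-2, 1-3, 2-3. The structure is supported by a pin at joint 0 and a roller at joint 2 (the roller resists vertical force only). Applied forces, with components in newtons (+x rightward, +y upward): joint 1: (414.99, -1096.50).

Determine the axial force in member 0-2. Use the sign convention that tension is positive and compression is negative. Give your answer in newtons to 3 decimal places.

N=4 nodes, M=5 members, R=3 reactions → 2N=8, M+R=8
member 0 (0-1): L=2.9847, (cx,cy)=(0.4312,0.9023)
member 1 (0-2): L=3.1340, (cx,cy)=(1.0000,0.0000)
member 2 (1-2): L=3.2655, (cx,cy)=(0.5656,-0.8247)
member 3 (1-3): L=3.1323, (cx,cy)=(0.9938,0.1108)
member 4 (2-3): L=3.2931, (cx,cy)=(0.3844,0.9231)
solve A·x = −loads:
  F[0-1] = -320.9937 N (compression)
  F[0-2] = +553.4008 N (tension)
  F[1-2] = -978.4215 N (compression)
  F[1-3] = -0.0000 N (compression)
  F[2-3] = +0.0000 N (tension)
  Rx@0 = -414.9900 N
  Ry@0 = +289.6195 N
  Ry@2 = +806.8805 N

553.401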